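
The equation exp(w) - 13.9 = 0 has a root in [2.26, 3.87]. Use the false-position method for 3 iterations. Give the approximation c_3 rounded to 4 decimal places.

2.5839

f(2.260000) = -4.316911, f(3.870000) = 34.042386
step 1: c = 2.441188, f(c) = -2.413327 < 0 → new bracket [2.441188, 3.870000]
step 2: c = 2.535773, f(c) = -1.273809 < 0 → new bracket [2.535773, 3.870000]
step 3: c = 2.583897, f(c) = -0.651331 < 0 → new bracket [2.583897, 3.870000]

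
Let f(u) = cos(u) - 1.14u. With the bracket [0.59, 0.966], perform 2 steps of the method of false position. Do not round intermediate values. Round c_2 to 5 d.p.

f(0.590000) = 0.158341, f(0.966000) = -0.532645
step 1: c = 0.676161, f(c) = 0.009157 > 0 → new bracket [0.676161, 0.966000]
step 2: c = 0.681060, f(c) = 0.000498 > 0 → new bracket [0.681060, 0.966000]

0.68106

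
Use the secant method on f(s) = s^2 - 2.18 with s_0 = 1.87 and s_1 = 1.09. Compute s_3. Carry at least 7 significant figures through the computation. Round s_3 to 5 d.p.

1.48438

f(s_0) = 1.316900, f(s_1) = -0.991900
s_2 = 1.090000 - (-0.991900)·(1.090000 - 1.870000)/(-0.991900 - (1.316900)) = 1.425101; f(s_2) = -0.149086
s_3 = 1.425101 - (-0.149086)·(1.425101 - 1.090000)/(-0.149086 - (-0.991900)) = 1.484378; f(s_3) = 0.023377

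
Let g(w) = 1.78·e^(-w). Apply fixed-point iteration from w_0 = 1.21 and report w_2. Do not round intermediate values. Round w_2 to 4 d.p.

w_1 = g(1.210000) = 0.530791
w_2 = g(0.530791) = 1.046888

1.0469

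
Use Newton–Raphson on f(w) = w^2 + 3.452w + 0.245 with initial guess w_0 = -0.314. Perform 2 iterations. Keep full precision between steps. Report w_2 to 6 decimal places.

-0.072368

Newton update: w ← w − f(w)/f'(w).
f'(w) = 2w + 3.452
w_0 = -0.314000: f = -0.740332, f' = 2.824000 → w_1 = -0.314000 - (-0.740332)/(2.824000) = -0.051843
w_1 = -0.051843: f = 0.068726, f' = 3.348314 → w_2 = -0.051843 - (0.068726)/(3.348314) = -0.072368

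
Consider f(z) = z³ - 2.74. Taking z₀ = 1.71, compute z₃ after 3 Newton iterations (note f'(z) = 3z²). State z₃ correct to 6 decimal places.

1.399322

z_0 = 1.710000: f = 2.260211, f' = 8.772300 → z_1 = 1.710000 - (2.260211)/(8.772300) = 1.452347
z_1 = 1.452347: f = 0.323452, f' = 6.327934 → z_2 = 1.452347 - (0.323452)/(6.327934) = 1.401232
z_2 = 1.401232: f = 0.011250, f' = 5.890353 → z_3 = 1.401232 - (0.011250)/(5.890353) = 1.399322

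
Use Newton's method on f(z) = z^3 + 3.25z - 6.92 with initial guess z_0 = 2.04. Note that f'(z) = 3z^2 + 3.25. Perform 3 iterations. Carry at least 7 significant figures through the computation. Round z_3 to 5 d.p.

1.35830

Newton update: z ← z − f(z)/f'(z).
z_0 = 2.040000: f = 8.199664, f' = 15.734800 → z_1 = 2.040000 - (8.199664)/(15.734800) = 1.518883
z_1 = 1.518883: f = 1.520446, f' = 10.171021 → z_2 = 1.518883 - (1.520446)/(10.171021) = 1.369395
z_2 = 1.369395: f = 0.098485, f' = 8.875731 → z_3 = 1.369395 - (0.098485)/(8.875731) = 1.358299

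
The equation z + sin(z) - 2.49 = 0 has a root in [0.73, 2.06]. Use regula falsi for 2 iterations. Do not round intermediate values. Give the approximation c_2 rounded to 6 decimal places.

f(0.730000) = -1.093130, f(2.060000) = 0.452707
step 1: c = 1.670502, f(c) = 0.175535 > 0 → new bracket [0.730000, 1.670502]
step 2: c = 1.540372, f(c) = 0.049909 > 0 → new bracket [0.730000, 1.540372]

1.540372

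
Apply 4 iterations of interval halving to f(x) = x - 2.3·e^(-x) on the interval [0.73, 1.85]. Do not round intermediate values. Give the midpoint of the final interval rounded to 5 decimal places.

0.90500

f(0.730000) = -0.378391, f(1.850000) = 1.488355 (opposite signs)
step 1: m = 1.290000, f(m) = 0.656877 > 0 → root in [0.730000, 1.290000]
step 2: m = 1.010000, f(m) = 0.172296 > 0 → root in [0.730000, 1.010000]
step 3: m = 0.870000, f(m) = -0.093589 < 0 → root in [0.870000, 1.010000]
step 4: m = 0.940000, f(m) = 0.041556 > 0 → root in [0.870000, 0.940000]
Midpoint of [0.870000, 0.940000] = 0.905000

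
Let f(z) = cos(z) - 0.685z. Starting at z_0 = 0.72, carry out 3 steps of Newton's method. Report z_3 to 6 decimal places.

f'(z) = -sin(z) - 0.685
z_0 = 0.720000: f = 0.258606, f' = -1.344385 → z_1 = 0.720000 - (0.258606)/(-1.344385) = 0.912360
z_1 = 0.912360: f = -0.013086, f' = -1.475950 → z_2 = 0.912360 - (-0.013086)/(-1.475950) = 0.903494
z_2 = 0.903494: f = -0.000024, f' = -1.470494 → z_3 = 0.903494 - (-0.000024)/(-1.470494) = 0.903478

0.903478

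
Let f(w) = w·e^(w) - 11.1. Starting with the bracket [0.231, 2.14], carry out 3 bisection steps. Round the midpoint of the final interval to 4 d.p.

f(0.231000) = -10.808973, f(2.140000) = 7.088797 (opposite signs)
step 1: m = 1.185500, f(m) = -7.220662 < 0 → root in [1.185500, 2.140000]
step 2: m = 1.662750, f(m) = -2.330999 < 0 → root in [1.662750, 2.140000]
step 3: m = 1.901375, f(m) = 1.629884 > 0 → root in [1.662750, 1.901375]
Midpoint of [1.662750, 1.901375] = 1.782062

1.7821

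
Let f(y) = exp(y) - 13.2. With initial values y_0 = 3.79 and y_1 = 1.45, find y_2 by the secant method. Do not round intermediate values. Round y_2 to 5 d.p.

f(y_0) = 31.056400, f(y_1) = -8.936885
y_2 = 1.450000 - (-8.936885)·(1.450000 - 3.790000)/(-8.936885 - (31.056400)) = 1.972896; f(y_2) = -6.008530

1.97290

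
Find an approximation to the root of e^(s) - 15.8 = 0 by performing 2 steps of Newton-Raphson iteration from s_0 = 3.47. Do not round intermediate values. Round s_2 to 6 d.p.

f'(s) = e^(s)
s_0 = 3.470000: f = 16.336742, f' = 32.136742 → s_1 = 3.470000 - (16.336742)/(32.136742) = 2.961649
s_1 = 2.961649: f = 3.529822, f' = 19.329822 → s_2 = 2.961649 - (3.529822)/(19.329822) = 2.779039

2.779039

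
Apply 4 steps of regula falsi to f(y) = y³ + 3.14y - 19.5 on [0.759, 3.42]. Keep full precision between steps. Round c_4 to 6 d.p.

2.282488

f(0.759000) = -16.679495, f(3.420000) = 31.240488
step 1: c = 1.685214, f(c) = -9.422517 < 0 → new bracket [1.685214, 3.420000]
step 2: c = 2.087202, f(c) = -3.853476 < 0 → new bracket [2.087202, 3.420000]
step 3: c = 2.233549, f(c) = -1.344056 < 0 → new bracket [2.233549, 3.420000]
step 4: c = 2.282488, f(c) = -0.441789 < 0 → new bracket [2.282488, 3.420000]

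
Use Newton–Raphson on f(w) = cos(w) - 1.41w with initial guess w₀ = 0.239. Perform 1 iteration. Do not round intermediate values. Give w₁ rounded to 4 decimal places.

0.6244

f'(w) = -sin(w) - 1.41
w_0 = 0.239000: f = 0.634585, f' = -1.646731 → w_1 = 0.239000 - (0.634585)/(-1.646731) = 0.624361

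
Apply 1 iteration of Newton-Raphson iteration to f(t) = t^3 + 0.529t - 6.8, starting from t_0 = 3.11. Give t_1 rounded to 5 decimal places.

Newton update: t ← t − f(t)/f'(t).
f'(t) = 3t^2 + 0.529
t_0 = 3.110000: f = 24.925421, f' = 29.545300 → t_1 = 3.110000 - (24.925421)/(29.545300) = 2.266366

2.26637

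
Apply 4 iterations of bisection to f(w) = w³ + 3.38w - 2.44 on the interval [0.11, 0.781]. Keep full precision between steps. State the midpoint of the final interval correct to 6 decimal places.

0.634219

f(0.110000) = -2.066869, f(0.781000) = 0.676160 (opposite signs)
step 1: m = 0.445500, f(m) = -0.845792 < 0 → root in [0.445500, 0.781000]
step 2: m = 0.613250, f(m) = -0.136587 < 0 → root in [0.613250, 0.781000]
step 3: m = 0.697125, f(m) = 0.255074 > 0 → root in [0.613250, 0.697125]
step 4: m = 0.655188, f(m) = 0.055787 > 0 → root in [0.613250, 0.655188]
Midpoint of [0.613250, 0.655188] = 0.634219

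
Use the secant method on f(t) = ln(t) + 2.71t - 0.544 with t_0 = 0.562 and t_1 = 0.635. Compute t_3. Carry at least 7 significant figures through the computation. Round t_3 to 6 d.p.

0.475579

Secant update: t_(k+1) = t_k − f(t_k)·(t_k − t_(k-1))/(f(t_k) − f(t_(k-1))).
f(t_0) = 0.402767, f(t_1) = 0.722720
t_2 = 0.635000 - (0.722720)·(0.635000 - 0.562000)/(0.722720 - (0.402767)) = 0.470105; f(t_2) = -0.024813
t_3 = 0.470105 - (-0.024813)·(0.470105 - 0.635000)/(-0.024813 - (0.722720)) = 0.475579; f(t_3) = 0.001595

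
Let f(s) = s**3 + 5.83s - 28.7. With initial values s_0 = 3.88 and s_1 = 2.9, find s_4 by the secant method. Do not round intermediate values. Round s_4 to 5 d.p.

f(s_0) = 52.331472, f(s_1) = 12.596000
s_2 = 2.900000 - (12.596000)·(2.900000 - 3.880000)/(12.596000 - (52.331472)) = 2.589344; f(s_2) = 3.756645
s_3 = 2.589344 - (3.756645)·(2.589344 - 2.900000)/(3.756645 - (12.596000)) = 2.457317; f(s_3) = 0.464448
s_4 = 2.457317 - (0.464448)·(2.457317 - 2.589344)/(0.464448 - (3.756645)) = 2.438692; f(s_4) = 0.021004

2.43869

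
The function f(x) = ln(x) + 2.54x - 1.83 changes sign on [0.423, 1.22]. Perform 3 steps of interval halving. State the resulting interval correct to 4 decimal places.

f(0.423000) = -1.615963, f(1.220000) = 1.467651 (opposite signs)
step 1: m = 0.821500, f(m) = 0.059987 > 0 → root in [0.423000, 0.821500]
step 2: m = 0.622250, f(m) = -0.723898 < 0 → root in [0.622250, 0.821500]
step 3: m = 0.721875, f(m) = -0.322341 < 0 → root in [0.721875, 0.821500]

[0.7219, 0.8215]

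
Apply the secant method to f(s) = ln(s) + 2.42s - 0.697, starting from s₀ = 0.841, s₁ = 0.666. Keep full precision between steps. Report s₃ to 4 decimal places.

Secant update: s_(k+1) = s_k − f(s_k)·(s_k − s_(k-1))/(f(s_k) − f(s_(k-1))).
f(s_0) = 1.165056, f(s_1) = 0.508254
s_2 = 0.666000 - (0.508254)·(0.666000 - 0.841000)/(0.508254 - (1.165056)) = 0.530579; f(s_2) = -0.046784
s_3 = 0.530579 - (-0.046784)·(0.530579 - 0.666000)/(-0.046784 - (0.508254)) = 0.541994; f(s_3) = 0.002124

0.5420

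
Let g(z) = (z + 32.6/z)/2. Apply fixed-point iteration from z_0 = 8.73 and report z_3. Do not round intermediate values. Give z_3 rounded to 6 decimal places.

5.709683

z_1 = g(8.730000) = 6.232125
z_2 = g(6.232125) = 5.731543
z_3 = g(5.731543) = 5.709683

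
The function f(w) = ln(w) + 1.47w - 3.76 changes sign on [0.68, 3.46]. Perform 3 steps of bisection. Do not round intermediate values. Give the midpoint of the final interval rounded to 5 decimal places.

f(0.680000) = -3.146062, f(3.460000) = 2.567469 (opposite signs)
step 1: m = 2.070000, f(m) = 0.010449 > 0 → root in [0.680000, 2.070000]
step 2: m = 1.375000, f(m) = -1.420296 < 0 → root in [1.375000, 2.070000]
step 3: m = 1.722500, f(m) = -0.684148 < 0 → root in [1.722500, 2.070000]
Midpoint of [1.722500, 2.070000] = 1.896250

1.89625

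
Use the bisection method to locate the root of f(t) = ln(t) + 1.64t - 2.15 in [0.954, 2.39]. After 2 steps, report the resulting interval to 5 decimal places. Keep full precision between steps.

[0.95400, 1.31300]

f(0.954000) = -0.632532, f(2.390000) = 2.640893 (opposite signs)
step 1: m = 1.672000, f(m) = 1.106101 > 0 → root in [0.954000, 1.672000]
step 2: m = 1.313000, f(m) = 0.275635 > 0 → root in [0.954000, 1.313000]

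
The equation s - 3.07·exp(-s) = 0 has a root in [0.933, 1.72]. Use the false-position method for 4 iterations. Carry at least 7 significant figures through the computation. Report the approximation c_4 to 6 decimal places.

1.061755

False-position update: c = (a·f(b) − b·f(a))/(f(b) − f(a)); replace the endpoint whose sign matches f(c).
f(0.933000) = -0.274651, f(1.720000) = 1.170267
step 1: c = 1.082594, f(c) = 0.042736 > 0 → new bracket [0.933000, 1.082594]
step 2: c = 1.062451, f(c) = 0.001435 > 0 → new bracket [0.933000, 1.062451]
step 3: c = 1.061778, f(c) = 0.000048 > 0 → new bracket [0.933000, 1.061778]
step 4: c = 1.061755, f(c) = 0.000002 > 0 → new bracket [0.933000, 1.061755]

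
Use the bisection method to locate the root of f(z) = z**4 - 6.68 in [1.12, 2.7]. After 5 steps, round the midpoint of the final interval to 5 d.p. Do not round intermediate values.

1.58906

f(1.120000) = -5.106481, f(2.700000) = 46.464100 (opposite signs)
step 1: m = 1.910000, f(m) = 6.628634 > 0 → root in [1.120000, 1.910000]
step 2: m = 1.515000, f(m) = -1.411942 < 0 → root in [1.515000, 1.910000]
step 3: m = 1.712500, f(m) = 1.920473 > 0 → root in [1.515000, 1.712500]
step 4: m = 1.613750, f(m) = 0.101801 > 0 → root in [1.515000, 1.613750]
step 5: m = 1.564375, f(m) = -0.690874 < 0 → root in [1.564375, 1.613750]
Midpoint of [1.564375, 1.613750] = 1.589063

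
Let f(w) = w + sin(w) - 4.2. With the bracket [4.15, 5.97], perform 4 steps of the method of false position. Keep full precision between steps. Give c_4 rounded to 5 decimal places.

5.11647

False-position update: c = (a·f(b) − b·f(a))/(f(b) − f(a)); replace the endpoint whose sign matches f(c).
f(4.150000) = -0.895984, f(5.970000) = 1.461909
step 1: c = 4.841588, f(c) = -0.350078 < 0 → new bracket [4.841588, 5.970000]
step 2: c = 5.059598, f(c) = -0.080728 < 0 → new bracket [5.059598, 5.970000]
step 3: c = 5.107240, f(c) = -0.015813 < 0 → new bracket [5.107240, 5.970000]
step 4: c = 5.116473, f(c) = -0.002990 < 0 → new bracket [5.116473, 5.970000]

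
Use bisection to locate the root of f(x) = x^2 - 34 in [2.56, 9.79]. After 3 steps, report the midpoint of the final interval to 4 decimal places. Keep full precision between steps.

5.7231

f(2.560000) = -27.446400, f(9.790000) = 61.844100 (opposite signs)
step 1: m = 6.175000, f(m) = 4.130625 > 0 → root in [2.560000, 6.175000]
step 2: m = 4.367500, f(m) = -14.924944 < 0 → root in [4.367500, 6.175000]
step 3: m = 5.271250, f(m) = -6.213923 < 0 → root in [5.271250, 6.175000]
Midpoint of [5.271250, 6.175000] = 5.723125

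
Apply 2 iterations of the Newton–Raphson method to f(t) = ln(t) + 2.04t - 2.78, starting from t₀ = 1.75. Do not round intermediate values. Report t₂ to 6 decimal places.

Newton update: t ← t − f(t)/f'(t).
f'(t) = 1/t + 2.04
t_0 = 1.750000: f = 1.349616, f' = 2.611429 → t_1 = 1.750000 - (1.349616)/(2.611429) = 1.233189
t_1 = 1.233189: f = -0.054692, f' = 2.850906 → t_2 = 1.233189 - (-0.054692)/(2.850906) = 1.252373

1.252373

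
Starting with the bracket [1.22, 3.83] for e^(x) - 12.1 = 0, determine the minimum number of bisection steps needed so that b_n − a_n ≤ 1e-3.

12

Initial width b − a = 3.83 − 1.22 = 2.610000.
After n steps the width is (b−a)/2^n; need (b−a)/2^n ≤ 1e-3.
So n ≥ log₂(2.610000/1e-3) = log₂(2610.0000) ≈ 11.3498.
Hence n = 12.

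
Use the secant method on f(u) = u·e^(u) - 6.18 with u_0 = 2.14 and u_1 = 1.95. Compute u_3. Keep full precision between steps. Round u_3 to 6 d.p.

f(u_0) = 12.008797, f(u_1) = 7.525941
u_2 = 1.950000 - (7.525941)·(1.950000 - 2.140000)/(7.525941 - (12.008797)) = 1.631023; f(u_2) = 2.153055
u_3 = 1.631023 - (2.153055)·(1.631023 - 1.950000)/(2.153055 - (7.525941)) = 1.503200; f(u_3) = 0.578472

1.503200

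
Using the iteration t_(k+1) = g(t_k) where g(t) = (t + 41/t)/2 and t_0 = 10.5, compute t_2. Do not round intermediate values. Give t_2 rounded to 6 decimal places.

t_1 = g(10.500000) = 7.202381
t_2 = g(7.202381) = 6.447471

6.447471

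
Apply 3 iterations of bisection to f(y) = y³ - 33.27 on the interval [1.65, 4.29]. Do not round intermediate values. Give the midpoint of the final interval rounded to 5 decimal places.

f(1.650000) = -28.777875, f(4.290000) = 45.683589 (opposite signs)
step 1: m = 2.970000, f(m) = -7.071927 < 0 → root in [2.970000, 4.290000]
step 2: m = 3.630000, f(m) = 14.562147 > 0 → root in [2.970000, 3.630000]
step 3: m = 3.300000, f(m) = 2.667000 > 0 → root in [2.970000, 3.300000]
Midpoint of [2.970000, 3.300000] = 3.135000

3.13500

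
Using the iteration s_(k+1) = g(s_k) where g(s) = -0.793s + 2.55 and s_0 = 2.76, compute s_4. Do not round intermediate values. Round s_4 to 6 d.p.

1.951233

s_1 = g(2.760000) = 0.361320
s_2 = g(0.361320) = 2.263473
s_3 = g(2.263473) = 0.755066
s_4 = g(0.755066) = 1.951233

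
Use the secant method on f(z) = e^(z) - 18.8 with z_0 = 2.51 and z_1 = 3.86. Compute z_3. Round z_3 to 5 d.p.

2.86397

Secant update: z_(k+1) = z_k − f(z_k)·(z_k − z_(k-1))/(f(z_k) − f(z_(k-1))).
f(z_0) = -6.495070, f(z_1) = 28.665351
z_2 = 3.860000 - (28.665351)·(3.860000 - 2.510000)/(28.665351 - (-6.495070)) = 2.759381; f(z_2) = -3.009933
z_3 = 2.759381 - (-3.009933)·(2.759381 - 3.860000)/(-3.009933 - (28.665351)) = 2.863967; f(z_3) = -1.269065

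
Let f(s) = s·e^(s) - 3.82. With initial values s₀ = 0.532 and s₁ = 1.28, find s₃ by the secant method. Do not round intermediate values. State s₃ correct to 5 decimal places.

1.17304

f(s_0) = -2.914359, f(s_1) = 0.783699
s_2 = 1.280000 - (0.783699)·(1.280000 - 0.532000)/(0.783699 - (-2.914359)) = 1.121483; f(s_2) = -0.377720
s_3 = 1.121483 - (-0.377720)·(1.121483 - 1.280000)/(-0.377720 - (0.783699)) = 1.173036; f(s_3) = -0.028994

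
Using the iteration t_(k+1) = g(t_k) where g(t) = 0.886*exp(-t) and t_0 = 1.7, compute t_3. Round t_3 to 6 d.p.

0.417014

t_1 = g(1.700000) = 0.161858
t_2 = g(0.161858) = 0.753598
t_3 = g(0.753598) = 0.417014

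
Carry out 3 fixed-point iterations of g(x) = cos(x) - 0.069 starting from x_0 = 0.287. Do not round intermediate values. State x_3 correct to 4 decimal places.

x_1 = g(0.287000) = 0.890097
x_2 = g(0.890097) = 0.560336
x_3 = g(0.560336) = 0.778076

0.7781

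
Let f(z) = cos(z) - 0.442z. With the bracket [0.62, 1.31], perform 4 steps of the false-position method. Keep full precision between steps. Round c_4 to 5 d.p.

1.07544

f(0.620000) = 0.539838, f(1.310000) = -0.321170
step 1: c = 1.052619, f(c) = 0.030040 > 0 → new bracket [1.052619, 1.310000]
step 2: c = 1.074634, f(c) = 0.001067 > 0 → new bracket [1.074634, 1.310000]
step 3: c = 1.075413, f(c) = 0.000037 > 0 → new bracket [1.075413, 1.310000]
step 4: c = 1.075440, f(c) = 0.000001 > 0 → new bracket [1.075440, 1.310000]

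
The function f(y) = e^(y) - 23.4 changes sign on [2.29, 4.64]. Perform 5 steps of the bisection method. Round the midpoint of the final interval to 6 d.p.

f(2.290000) = -13.525062, f(4.640000) = 80.144348 (opposite signs)
step 1: m = 3.465000, f(m) = 8.576460 > 0 → root in [2.290000, 3.465000]
step 2: m = 2.877500, f(m) = -5.630207 < 0 → root in [2.877500, 3.465000]
step 3: m = 3.171250, f(m) = 0.437262 > 0 → root in [2.877500, 3.171250]
step 4: m = 3.024375, f(m) = -2.818863 < 0 → root in [3.024375, 3.171250]
step 5: m = 3.097812, f(m) = -1.250554 < 0 → root in [3.097812, 3.171250]
Midpoint of [3.097812, 3.171250] = 3.134531

3.134531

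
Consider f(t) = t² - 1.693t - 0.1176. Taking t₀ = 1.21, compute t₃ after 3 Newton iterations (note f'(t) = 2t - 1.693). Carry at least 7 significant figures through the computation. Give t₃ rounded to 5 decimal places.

Newton update: t ← t − f(t)/f'(t).
t_0 = 1.210000: f = -0.702030, f' = 0.727000 → t_1 = 1.210000 - (-0.702030)/(0.727000) = 2.175653
t_1 = 2.175653: f = 0.932486, f' = 2.658307 → t_2 = 2.175653 - (0.932486)/(2.658307) = 1.824871
t_2 = 1.824871: f = 0.123048, f' = 1.956743 → t_3 = 1.824871 - (0.123048)/(1.956743) = 1.761987

1.76199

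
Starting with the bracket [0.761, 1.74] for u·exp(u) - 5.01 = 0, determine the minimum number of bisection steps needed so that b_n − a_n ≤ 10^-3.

10

Initial width b − a = 1.74 − 0.761 = 0.979000.
After n steps the width is (b−a)/2^n; need (b−a)/2^n ≤ 10^-3.
So n ≥ log₂(0.979000/10^-3) = log₂(979.0000) ≈ 9.9352.
Hence n = 10.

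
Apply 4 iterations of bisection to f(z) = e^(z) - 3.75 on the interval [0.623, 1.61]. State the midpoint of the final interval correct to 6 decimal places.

1.332406

f(0.623000) = -1.885487, f(1.610000) = 1.252811 (opposite signs)
step 1: m = 1.116500, f(m) = -0.695854 < 0 → root in [1.116500, 1.610000]
step 2: m = 1.363250, f(m) = 0.158877 > 0 → root in [1.116500, 1.363250]
step 3: m = 1.239875, f(m) = -0.294818 < 0 → root in [1.239875, 1.363250]
step 4: m = 1.301563, f(m) = -0.074966 < 0 → root in [1.301563, 1.363250]
Midpoint of [1.301563, 1.363250] = 1.332406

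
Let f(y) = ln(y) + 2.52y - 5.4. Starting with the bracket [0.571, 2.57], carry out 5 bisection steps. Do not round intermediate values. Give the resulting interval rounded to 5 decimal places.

f(0.571000) = -4.521446, f(2.570000) = 2.020306 (opposite signs)
step 1: m = 1.570500, f(m) = -0.990946 < 0 → root in [1.570500, 2.570000]
step 2: m = 2.070250, f(m) = 0.544699 > 0 → root in [1.570500, 2.070250]
step 3: m = 1.820375, f(m) = -0.213612 < 0 → root in [1.820375, 2.070250]
step 4: m = 1.945312, f(m) = 0.167610 > 0 → root in [1.820375, 1.945312]
step 5: m = 1.882844, f(m) = -0.022450 < 0 → root in [1.882844, 1.945312]

[1.88284, 1.94531]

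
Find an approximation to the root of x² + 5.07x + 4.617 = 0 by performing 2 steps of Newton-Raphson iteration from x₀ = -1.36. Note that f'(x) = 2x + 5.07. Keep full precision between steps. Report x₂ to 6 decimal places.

-1.189870

Newton update: x ← x − f(x)/f'(x).
x_0 = -1.360000: f = -0.428600, f' = 2.350000 → x_1 = -1.360000 - (-0.428600)/(2.350000) = -1.177617
x_1 = -1.177617: f = 0.033264, f' = 2.714766 → x_2 = -1.177617 - (0.033264)/(2.714766) = -1.189870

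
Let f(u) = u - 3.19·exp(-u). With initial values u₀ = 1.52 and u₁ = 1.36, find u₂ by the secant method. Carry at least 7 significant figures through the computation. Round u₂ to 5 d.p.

Secant update: u_(k+1) = u_k − f(u_k)·(u_k − u_(k-1))/(f(u_k) − f(u_(k-1))).
f(u_0) = 0.822309, f(u_1) = 0.541252
u_2 = 1.360000 - (0.541252)·(1.360000 - 1.520000)/(0.541252 - (0.822309)) = 1.051876; f(u_2) = -0.062333

1.05188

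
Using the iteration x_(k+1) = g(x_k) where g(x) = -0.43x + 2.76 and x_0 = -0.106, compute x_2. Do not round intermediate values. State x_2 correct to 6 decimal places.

1.553601

x_1 = g(-0.106000) = 2.805580
x_2 = g(2.805580) = 1.553601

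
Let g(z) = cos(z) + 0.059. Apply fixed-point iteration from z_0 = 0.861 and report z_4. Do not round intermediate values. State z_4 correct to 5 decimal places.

z_1 = g(0.861000) = 0.710679
z_2 = g(0.710679) = 0.816919
z_3 = g(0.816919) = 0.743471
z_4 = g(0.743471) = 0.795124

0.79512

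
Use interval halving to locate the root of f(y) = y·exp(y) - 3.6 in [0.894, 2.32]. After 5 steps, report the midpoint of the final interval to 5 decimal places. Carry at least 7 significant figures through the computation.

f(0.894000) = -1.414269, f(2.320000) = 20.007564 (opposite signs)
step 1: m = 1.607000, f(m) = 4.415435 > 0 → root in [0.894000, 1.607000]
step 2: m = 1.250500, f(m) = 0.766857 > 0 → root in [0.894000, 1.250500]
step 3: m = 1.072250, f(m) = -0.466943 < 0 → root in [1.072250, 1.250500]
step 4: m = 1.161375, f(m) = 0.109806 > 0 → root in [1.072250, 1.161375]
step 5: m = 1.116812, f(m) = -0.188026 < 0 → root in [1.116812, 1.161375]
Midpoint of [1.116812, 1.161375] = 1.139094

1.13909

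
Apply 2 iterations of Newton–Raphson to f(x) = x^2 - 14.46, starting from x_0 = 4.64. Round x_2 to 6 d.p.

3.803367

f'(x) = 2x
x_0 = 4.640000: f = 7.069600, f' = 9.280000 → x_1 = 4.640000 - (7.069600)/(9.280000) = 3.878190
x_1 = 3.878190: f = 0.580355, f' = 7.756379 → x_2 = 3.878190 - (0.580355)/(7.756379) = 3.803367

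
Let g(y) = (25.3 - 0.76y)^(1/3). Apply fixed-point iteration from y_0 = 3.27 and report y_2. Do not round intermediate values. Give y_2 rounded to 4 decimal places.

y_1 = g(3.270000) = 2.836213
y_2 = g(2.836213) = 2.849809

2.8498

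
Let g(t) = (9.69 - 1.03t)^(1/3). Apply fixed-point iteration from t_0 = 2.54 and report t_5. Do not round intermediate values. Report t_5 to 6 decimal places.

1.971221

t_1 = g(2.540000) = 1.919630
t_2 = g(1.919630) = 1.975773
t_3 = g(1.975773) = 1.970823
t_4 = g(1.970823) = 1.971260
t_5 = g(1.971260) = 1.971221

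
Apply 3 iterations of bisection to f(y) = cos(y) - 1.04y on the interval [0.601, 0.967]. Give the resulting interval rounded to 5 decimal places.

f(0.601000) = 0.199731, f(0.967000) = -0.437908 (opposite signs)
step 1: m = 0.784000, f(m) = -0.107265 < 0 → root in [0.601000, 0.784000]
step 2: m = 0.692500, f(m) = 0.049452 > 0 → root in [0.692500, 0.784000]
step 3: m = 0.738250, f(m) = -0.028133 < 0 → root in [0.692500, 0.738250]

[0.69250, 0.73825]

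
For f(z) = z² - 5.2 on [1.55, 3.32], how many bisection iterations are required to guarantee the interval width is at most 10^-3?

11

Initial width b − a = 3.32 − 1.55 = 1.770000.
After n steps the width is (b−a)/2^n; need (b−a)/2^n ≤ 10^-3.
So n ≥ log₂(1.770000/10^-3) = log₂(1770.0000) ≈ 10.7895.
Hence n = 11.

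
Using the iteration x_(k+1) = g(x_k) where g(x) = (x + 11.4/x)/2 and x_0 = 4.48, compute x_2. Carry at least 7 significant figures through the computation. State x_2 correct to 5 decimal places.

3.37902

x_1 = g(4.480000) = 3.512321
x_2 = g(3.512321) = 3.379019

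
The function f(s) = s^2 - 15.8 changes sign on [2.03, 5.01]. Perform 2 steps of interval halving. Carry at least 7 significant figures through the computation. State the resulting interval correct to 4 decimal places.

[3.5200, 4.2650]

f(2.030000) = -11.679100, f(5.010000) = 9.300100 (opposite signs)
step 1: m = 3.520000, f(m) = -3.409600 < 0 → root in [3.520000, 5.010000]
step 2: m = 4.265000, f(m) = 2.390225 > 0 → root in [3.520000, 4.265000]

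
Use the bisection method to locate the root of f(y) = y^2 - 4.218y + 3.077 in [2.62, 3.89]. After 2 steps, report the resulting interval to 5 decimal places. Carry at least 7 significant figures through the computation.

f(2.620000) = -1.109760, f(3.890000) = 1.801080 (opposite signs)
step 1: m = 3.255000, f(m) = -0.057565 < 0 → root in [3.255000, 3.890000]
step 2: m = 3.572500, f(m) = 0.770951 > 0 → root in [3.255000, 3.572500]

[3.25500, 3.57250]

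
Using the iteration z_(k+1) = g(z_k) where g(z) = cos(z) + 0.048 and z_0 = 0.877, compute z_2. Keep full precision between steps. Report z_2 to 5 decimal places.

0.82086

z_1 = g(0.877000) = 0.687460
z_2 = g(0.687460) = 0.820860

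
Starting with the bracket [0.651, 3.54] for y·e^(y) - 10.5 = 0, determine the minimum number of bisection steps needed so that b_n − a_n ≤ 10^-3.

12

Initial width b − a = 3.54 − 0.651 = 2.889000.
After n steps the width is (b−a)/2^n; need (b−a)/2^n ≤ 10^-3.
So n ≥ log₂(2.889000/10^-3) = log₂(2889.0000) ≈ 11.4964.
Hence n = 12.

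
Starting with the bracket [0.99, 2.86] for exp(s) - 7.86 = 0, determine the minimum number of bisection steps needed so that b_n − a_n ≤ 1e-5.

Initial width b − a = 2.86 − 0.99 = 1.870000.
After n steps the width is (b−a)/2^n; need (b−a)/2^n ≤ 1e-5.
So n ≥ log₂(1.870000/1e-5) = log₂(187000.0000) ≈ 17.5127.
Hence n = 18.

18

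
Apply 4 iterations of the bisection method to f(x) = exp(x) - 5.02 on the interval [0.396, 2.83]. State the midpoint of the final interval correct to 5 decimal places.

f(0.396000) = -3.534131, f(2.830000) = 11.925461 (opposite signs)
step 1: m = 1.613000, f(m) = -0.002158 < 0 → root in [1.613000, 2.830000]
step 2: m = 2.221500, f(m) = 4.201152 > 0 → root in [1.613000, 2.221500]
step 3: m = 1.917250, f(m) = 1.782227 > 0 → root in [1.613000, 1.917250]
step 4: m = 1.765125, f(m) = 0.822303 > 0 → root in [1.613000, 1.765125]
Midpoint of [1.613000, 1.765125] = 1.689062

1.68906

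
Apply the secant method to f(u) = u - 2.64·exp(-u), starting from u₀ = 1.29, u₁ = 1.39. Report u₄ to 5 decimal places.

0.98546

f(u_0) = 0.563285, f(u_1) = 0.732441
u_2 = 1.390000 - (0.732441)·(1.390000 - 1.290000)/(0.732441 - (0.563285)) = 0.957003; f(u_2) = -0.056869
u_3 = 0.957003 - (-0.056869)·(0.957003 - 1.390000)/(-0.056869 - (0.732441)) = 0.988200; f(u_3) = 0.005469
u_4 = 0.988200 - (0.005469)·(0.988200 - 0.957003)/(0.005469 - (-0.056869)) = 0.985462; f(u_4) = 0.000039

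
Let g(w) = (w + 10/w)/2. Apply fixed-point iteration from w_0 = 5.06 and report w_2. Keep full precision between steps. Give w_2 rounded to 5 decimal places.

w_1 = g(5.060000) = 3.518142
w_2 = g(3.518142) = 3.180276

3.18028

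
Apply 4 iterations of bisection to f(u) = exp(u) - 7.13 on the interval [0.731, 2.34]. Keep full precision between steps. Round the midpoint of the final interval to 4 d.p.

1.9880

f(0.731000) = -5.052843, f(2.340000) = 3.251237 (opposite signs)
step 1: m = 1.535500, f(m) = -2.486353 < 0 → root in [1.535500, 2.340000]
step 2: m = 1.937750, f(m) = -0.186889 < 0 → root in [1.937750, 2.340000]
step 3: m = 2.138875, f(m) = 1.359881 > 0 → root in [1.937750, 2.138875]
step 4: m = 2.038312, f(m) = 0.547642 > 0 → root in [1.937750, 2.038312]
Midpoint of [1.937750, 2.038312] = 1.988031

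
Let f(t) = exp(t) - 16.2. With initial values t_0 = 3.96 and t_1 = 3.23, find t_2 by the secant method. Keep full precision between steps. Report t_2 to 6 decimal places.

2.986118

Secant update: t_(k+1) = t_k − f(t_k)·(t_k − t_(k-1))/(f(t_k) − f(t_(k-1))).
f(t_0) = 36.257326, f(t_1) = 9.079657
t_2 = 3.230000 - (9.079657)·(3.230000 - 3.960000)/(9.079657 - (36.257326)) = 2.986118; f(t_2) = 3.608632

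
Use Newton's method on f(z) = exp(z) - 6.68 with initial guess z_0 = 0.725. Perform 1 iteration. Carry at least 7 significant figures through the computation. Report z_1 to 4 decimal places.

2.9603

f'(z) = exp(z)
z_0 = 0.725000: f = -4.615269, f' = 2.064731 → z_1 = 0.725000 - (-4.615269)/(2.064731) = 2.960288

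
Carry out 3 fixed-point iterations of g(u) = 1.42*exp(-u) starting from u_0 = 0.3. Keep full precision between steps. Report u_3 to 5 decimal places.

u_1 = g(0.300000) = 1.051962
u_2 = g(1.051962) = 0.495938
u_3 = g(0.495938) = 0.864779

0.86478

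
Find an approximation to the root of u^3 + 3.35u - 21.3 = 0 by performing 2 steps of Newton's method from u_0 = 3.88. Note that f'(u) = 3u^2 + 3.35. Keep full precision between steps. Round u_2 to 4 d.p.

2.4381

Newton update: u ← u − f(u)/f'(u).
u_0 = 3.880000: f = 50.109072, f' = 48.513200 → u_1 = 3.880000 - (50.109072)/(48.513200) = 2.847104
u_1 = 2.847104: f = 11.316437, f' = 27.668010 → u_2 = 2.847104 - (11.316437)/(27.668010) = 2.438096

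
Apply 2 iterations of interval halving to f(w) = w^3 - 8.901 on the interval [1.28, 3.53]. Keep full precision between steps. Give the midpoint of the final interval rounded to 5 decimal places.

2.12375

f(1.280000) = -6.803848, f(3.530000) = 35.085977 (opposite signs)
step 1: m = 2.405000, f(m) = 5.009580 > 0 → root in [1.280000, 2.405000]
step 2: m = 1.842500, f(m) = -2.646069 < 0 → root in [1.842500, 2.405000]
Midpoint of [1.842500, 2.405000] = 2.123750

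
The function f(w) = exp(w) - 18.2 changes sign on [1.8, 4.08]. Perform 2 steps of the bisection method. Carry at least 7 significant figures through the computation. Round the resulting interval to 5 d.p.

[2.37000, 2.94000]

f(1.800000) = -12.150353, f(4.080000) = 40.945470 (opposite signs)
step 1: m = 2.940000, f(m) = 0.715846 > 0 → root in [1.800000, 2.940000]
step 2: m = 2.370000, f(m) = -7.502608 < 0 → root in [2.370000, 2.940000]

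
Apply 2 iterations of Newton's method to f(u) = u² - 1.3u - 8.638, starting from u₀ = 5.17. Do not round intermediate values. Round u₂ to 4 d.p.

3.6698

f'(u) = 2u - 1.3
u_0 = 5.170000: f = 11.369900, f' = 9.040000 → u_1 = 5.170000 - (11.369900)/(9.040000) = 3.912268
u_1 = 3.912268: f = 1.581891, f' = 6.524535 → u_2 = 3.912268 - (1.581891)/(6.524535) = 3.669815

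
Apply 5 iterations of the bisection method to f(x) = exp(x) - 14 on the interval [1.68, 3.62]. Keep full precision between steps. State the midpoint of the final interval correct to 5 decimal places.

f(1.680000) = -8.634444, f(3.620000) = 23.337568 (opposite signs)
step 1: m = 2.650000, f(m) = 0.154039 > 0 → root in [1.680000, 2.650000]
step 2: m = 2.165000, f(m) = -5.285398 < 0 → root in [2.165000, 2.650000]
step 3: m = 2.407500, f(m) = -2.893839 < 0 → root in [2.407500, 2.650000]
step 4: m = 2.528750, f(m) = -1.462176 < 0 → root in [2.528750, 2.650000]
step 5: m = 2.589375, f(m) = -0.678557 < 0 → root in [2.589375, 2.650000]
Midpoint of [2.589375, 2.650000] = 2.619687

2.61969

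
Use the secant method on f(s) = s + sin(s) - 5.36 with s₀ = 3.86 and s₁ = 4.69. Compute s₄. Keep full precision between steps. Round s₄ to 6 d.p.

Secant update: s_(k+1) = s_k − f(s_k)·(s_k − s_(k-1))/(f(s_k) − f(s_(k-1))).
f(s_0) = -2.158186, f(s_1) = -1.669749
s_2 = 4.690000 - (-1.669749)·(4.690000 - 3.860000)/(-1.669749 - (-2.158186)) = 7.527401; f(s_2) = 3.114546
s_3 = 7.527401 - (3.114546)·(7.527401 - 4.690000)/(3.114546 - (-1.669749)) = 5.680271; f(s_3) = -0.246774
s_4 = 5.680271 - (-0.246774)·(5.680271 - 7.527401)/(-0.246774 - (3.114546)) = 5.815880; f(s_4) = 0.005397

5.815880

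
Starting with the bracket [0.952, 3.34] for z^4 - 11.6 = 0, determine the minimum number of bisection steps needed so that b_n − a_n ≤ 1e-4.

15

Initial width b − a = 3.34 − 0.952 = 2.388000.
After n steps the width is (b−a)/2^n; need (b−a)/2^n ≤ 1e-4.
So n ≥ log₂(2.388000/1e-4) = log₂(23880.0000) ≈ 14.5435.
Hence n = 15.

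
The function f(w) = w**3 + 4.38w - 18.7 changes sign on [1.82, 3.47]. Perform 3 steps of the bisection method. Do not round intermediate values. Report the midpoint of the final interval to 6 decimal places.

f(1.820000) = -4.699832, f(3.470000) = 38.280523 (opposite signs)
step 1: m = 2.645000, f(m) = 11.389586 > 0 → root in [1.820000, 2.645000]
step 2: m = 2.232500, f(m) = 2.205256 > 0 → root in [1.820000, 2.232500]
step 3: m = 2.026250, f(m) = -1.505873 < 0 → root in [2.026250, 2.232500]
Midpoint of [2.026250, 2.232500] = 2.129375

2.129375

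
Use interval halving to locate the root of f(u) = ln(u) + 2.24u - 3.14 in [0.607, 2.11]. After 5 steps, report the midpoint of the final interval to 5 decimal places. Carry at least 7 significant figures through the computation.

f(0.607000) = -2.279546, f(2.110000) = 2.333088 (opposite signs)
step 1: m = 1.358500, f(m) = 0.209421 > 0 → root in [0.607000, 1.358500]
step 2: m = 0.982750, f(m) = -0.956041 < 0 → root in [0.982750, 1.358500]
step 3: m = 1.170625, f(m) = -0.360262 < 0 → root in [1.170625, 1.358500]
step 4: m = 1.264562, f(m) = -0.072654 < 0 → root in [1.264562, 1.358500]
step 5: m = 1.311531, f(m) = 0.069025 > 0 → root in [1.264562, 1.311531]
Midpoint of [1.264562, 1.311531] = 1.288047

1.28805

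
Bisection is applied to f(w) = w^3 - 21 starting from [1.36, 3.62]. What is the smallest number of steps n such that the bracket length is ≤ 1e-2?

8

Initial width b − a = 3.62 − 1.36 = 2.260000.
After n steps the width is (b−a)/2^n; need (b−a)/2^n ≤ 1e-2.
So n ≥ log₂(2.260000/1e-2) = log₂(226.0000) ≈ 7.8202.
Hence n = 8.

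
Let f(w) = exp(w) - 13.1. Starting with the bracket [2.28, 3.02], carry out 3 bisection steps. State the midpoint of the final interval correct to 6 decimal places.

f(2.280000) = -3.323320, f(3.020000) = 7.391292 (opposite signs)
step 1: m = 2.650000, f(m) = 1.054039 > 0 → root in [2.280000, 2.650000]
step 2: m = 2.465000, f(m) = -1.336518 < 0 → root in [2.465000, 2.650000]
step 3: m = 2.557500, f(m) = -0.196482 < 0 → root in [2.557500, 2.650000]
Midpoint of [2.557500, 2.650000] = 2.603750

2.603750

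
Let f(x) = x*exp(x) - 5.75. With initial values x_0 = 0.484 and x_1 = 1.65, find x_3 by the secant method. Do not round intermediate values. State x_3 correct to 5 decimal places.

1.37696

Secant update: x_(k+1) = x_k − f(x_k)·(x_k − x_(k-1))/(f(x_k) − f(x_(k-1))).
f(x_0) = -4.964685, f(x_1) = 2.841517
x_2 = 1.650000 - (2.841517)·(1.650000 - 0.484000)/(2.841517 - (-4.964685)) = 1.225567; f(x_2) = -1.575599
x_3 = 1.225567 - (-1.575599)·(1.225567 - 1.650000)/(-1.575599 - (2.841517)) = 1.376964; f(x_3) = -0.293298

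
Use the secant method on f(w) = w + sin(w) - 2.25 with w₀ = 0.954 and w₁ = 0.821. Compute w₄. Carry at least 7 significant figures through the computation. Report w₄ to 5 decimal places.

f(w_0) = -0.480264, f(w_1) = -0.697172
w_2 = 0.821000 - (-0.697172)·(0.821000 - 0.954000)/(-0.697172 - (-0.480264)) = 1.248480; f(w_2) = -0.053015
w_3 = 1.248480 - (-0.053015)·(1.248480 - 0.821000)/(-0.053015 - (-0.697172)) = 1.283663; f(w_3) = -0.007278
w_4 = 1.283663 - (-0.007278)·(1.283663 - 1.248480)/(-0.007278 - (-0.053015)) = 1.289261; f(w_4) = -0.000109

1.28926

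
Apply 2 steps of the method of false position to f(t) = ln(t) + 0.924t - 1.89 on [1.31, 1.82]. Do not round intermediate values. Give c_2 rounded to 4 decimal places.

1.5628

False-position update: c = (a·f(b) − b·f(a))/(f(b) − f(a)); replace the endpoint whose sign matches f(c).
f(1.310000) = -0.409533, f(1.820000) = 0.390517
step 1: c = 1.571061, f(c) = 0.013412 > 0 → new bracket [1.310000, 1.571061]
step 2: c = 1.562783, f(c) = 0.000479 > 0 → new bracket [1.310000, 1.562783]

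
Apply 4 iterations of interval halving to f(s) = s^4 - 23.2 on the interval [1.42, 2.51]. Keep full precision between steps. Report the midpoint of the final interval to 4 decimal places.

2.2034

f(1.420000) = -19.134131, f(2.510000) = 16.491260 (opposite signs)
step 1: m = 1.965000, f(m) = -8.290941 < 0 → root in [1.965000, 2.510000]
step 2: m = 2.237500, f(m) = 1.864104 > 0 → root in [1.965000, 2.237500]
step 3: m = 2.101250, f(m) = -3.705554 < 0 → root in [2.101250, 2.237500]
step 4: m = 2.169375, f(m) = -1.051796 < 0 → root in [2.169375, 2.237500]
Midpoint of [2.169375, 2.237500] = 2.203437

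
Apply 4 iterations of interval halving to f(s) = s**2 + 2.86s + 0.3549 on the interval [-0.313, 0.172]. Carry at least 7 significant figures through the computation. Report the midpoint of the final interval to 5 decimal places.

-0.11597

f(-0.313000) = -0.442311, f(0.172000) = 0.876404 (opposite signs)
step 1: m = -0.070500, f(m) = 0.158240 > 0 → root in [-0.313000, -0.070500]
step 2: m = -0.191750, f(m) = -0.156737 < 0 → root in [-0.191750, -0.070500]
step 3: m = -0.131125, f(m) = -0.002924 < 0 → root in [-0.131125, -0.070500]
step 4: m = -0.100812, f(m) = 0.076739 > 0 → root in [-0.131125, -0.100812]
Midpoint of [-0.131125, -0.100812] = -0.115969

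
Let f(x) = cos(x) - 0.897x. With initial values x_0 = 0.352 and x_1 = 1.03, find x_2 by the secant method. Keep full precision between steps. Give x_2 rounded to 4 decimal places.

f(x_0) = 0.622941, f(x_1) = -0.409091
x_2 = 1.030000 - (-0.409091)·(1.030000 - 0.352000)/(-0.409091 - (0.622941)) = 0.761245; f(x_2) = 0.041141

0.7612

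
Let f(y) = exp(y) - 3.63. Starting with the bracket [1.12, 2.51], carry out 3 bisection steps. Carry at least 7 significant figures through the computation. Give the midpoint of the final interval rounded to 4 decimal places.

1.2069

f(1.120000) = -0.565146, f(2.510000) = 8.674930 (opposite signs)
step 1: m = 1.815000, f(m) = 2.511076 > 0 → root in [1.120000, 1.815000]
step 2: m = 1.467500, f(m) = 0.708376 > 0 → root in [1.120000, 1.467500]
step 3: m = 1.293750, f(m) = 0.016435 > 0 → root in [1.120000, 1.293750]
Midpoint of [1.120000, 1.293750] = 1.206875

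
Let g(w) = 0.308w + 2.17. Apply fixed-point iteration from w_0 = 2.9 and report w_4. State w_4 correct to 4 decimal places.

w_1 = g(2.900000) = 3.063200
w_2 = g(3.063200) = 3.113466
w_3 = g(3.113466) = 3.128947
w_4 = g(3.128947) = 3.133716

3.1337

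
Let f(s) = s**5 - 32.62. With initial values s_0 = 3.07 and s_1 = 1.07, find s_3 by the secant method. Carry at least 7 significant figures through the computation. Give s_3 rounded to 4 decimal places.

f(s_0) = 240.084232, f(s_1) = -31.217448
s_2 = 1.070000 - (-31.217448)·(1.070000 - 3.070000)/(-31.217448 - (240.084232)) = 1.300131; f(s_2) = -28.905200
s_3 = 1.300131 - (-28.905200)·(1.300131 - 1.070000)/(-28.905200 - (-31.217448)) = 4.176976; f(s_3) = 1238.861531

4.1770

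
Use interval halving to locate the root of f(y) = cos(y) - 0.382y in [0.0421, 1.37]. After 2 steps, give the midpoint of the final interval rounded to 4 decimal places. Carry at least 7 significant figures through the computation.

f(0.042100) = 0.983032, f(1.370000) = -0.323890 (opposite signs)
step 1: m = 0.706050, f(m) = 0.491220 > 0 → root in [0.706050, 1.370000]
step 2: m = 1.038025, f(m) = 0.111397 > 0 → root in [1.038025, 1.370000]
Midpoint of [1.038025, 1.370000] = 1.204013

1.2040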